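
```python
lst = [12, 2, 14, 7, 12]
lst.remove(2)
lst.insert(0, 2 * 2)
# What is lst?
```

After line 1: lst = [12, 2, 14, 7, 12]
After line 2 (remove first 2): lst = [12, 14, 7, 12]
After line 3 (insert 4 at index 0): lst = [4, 12, 14, 7, 12]

[4, 12, 14, 7, 12]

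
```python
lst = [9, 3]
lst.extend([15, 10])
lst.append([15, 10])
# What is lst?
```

After line 1: lst = [9, 3]
After line 2 (extend unpacks [15, 10]): lst = [9, 3, 15, 10]
After line 3 (append adds [15, 10] as single element): lst = [9, 3, 15, 10, [15, 10]]

[9, 3, 15, 10, [15, 10]]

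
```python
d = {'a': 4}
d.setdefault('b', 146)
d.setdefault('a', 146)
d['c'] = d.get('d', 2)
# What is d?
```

After line 1: d = {'a': 4}
After line 2 (setdefault adds 'b'=146): d = {'a': 4, 'b': 146}
After line 3 (setdefault 'a' no-op, already exists): d = {'a': 4, 'b': 146}
After line 4 (get('d', 2) returns default since 'd' not in d): d = {'a': 4, 'b': 146, 'c': 2}

{'a': 4, 'b': 146, 'c': 2}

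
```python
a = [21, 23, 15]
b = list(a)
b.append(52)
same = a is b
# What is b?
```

After line 1: a = [21, 23, 15]
After line 2 (b = list(a) is a shallow copy, new object): a = [21, 23, 15], b = [21, 23, 15]
After line 3 (append only mutates b): a = [21, 23, 15], b = [21, 23, 15, 52]
After line 4 (same = a is b; different objects -> False): same = False

[21, 23, 15, 52]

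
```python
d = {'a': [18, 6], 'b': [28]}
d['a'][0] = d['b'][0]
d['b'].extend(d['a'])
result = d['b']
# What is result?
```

After line 1: d = {'a': [18, 6], 'b': [28]}
After line 2 (a[0] = b[0] = 28): d = {'a': [28, 6], 'b': [28]}
After line 3 (b.extend(a) appends [28, 6]): d = {'a': [28, 6], 'b': [28, 28, 6]}
After line 4: result = d['b'] = [28, 28, 6]

[28, 28, 6]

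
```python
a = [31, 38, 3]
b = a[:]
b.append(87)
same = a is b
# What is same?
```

After line 1: a = [31, 38, 3]
After line 2 (b = a[:] is a shallow copy, new object): a = [31, 38, 3], b = [31, 38, 3]
After line 3 (append only mutates b): a = [31, 38, 3], b = [31, 38, 3, 87]
After line 4 (same = a is b; different objects -> False): same = False

False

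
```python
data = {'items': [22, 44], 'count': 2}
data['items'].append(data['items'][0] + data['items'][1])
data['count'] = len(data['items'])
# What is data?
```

After line 1: data = {'items': [22, 44], 'count': 2}
After line 2 (append 22 + 44 = 66): data = {'items': [22, 44, 66], 'count': 2}
After line 3 (count = len(items) = 3): data = {'items': [22, 44, 66], 'count': 3}

{'items': [22, 44, 66], 'count': 3}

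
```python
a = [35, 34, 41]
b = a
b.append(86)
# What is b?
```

After line 1: a = [35, 34, 41]
After line 2 (b = a is an alias, same object): a = [35, 34, 41], b = [35, 34, 41]
After line 3 (b.append mutates the shared list): a = [35, 34, 41, 86], b = [35, 34, 41, 86]

[35, 34, 41, 86]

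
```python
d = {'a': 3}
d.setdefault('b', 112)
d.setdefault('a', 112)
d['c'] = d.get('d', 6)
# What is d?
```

After line 1: d = {'a': 3}
After line 2 (setdefault adds 'b'=112): d = {'a': 3, 'b': 112}
After line 3 (setdefault 'a' no-op, already exists): d = {'a': 3, 'b': 112}
After line 4 (get('d', 6) returns default since 'd' not in d): d = {'a': 3, 'b': 112, 'c': 6}

{'a': 3, 'b': 112, 'c': 6}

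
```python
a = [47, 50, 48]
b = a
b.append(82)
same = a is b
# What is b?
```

After line 1: a = [47, 50, 48]
After line 2 (b = a is an alias, same object): a = [47, 50, 48], b = [47, 50, 48]
After line 3 (b.append mutates the shared list): a = [47, 50, 48, 82], b = [47, 50, 48, 82]
After line 4 (same = a is b; same object -> True): same = True

[47, 50, 48, 82]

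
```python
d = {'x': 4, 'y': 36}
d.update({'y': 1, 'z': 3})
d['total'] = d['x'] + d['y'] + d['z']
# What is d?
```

After line 1: d = {'x': 4, 'y': 36}
After line 2 (y overwritten, z added): d = {'x': 4, 'y': 1, 'z': 3}
After line 3 (total = 4 + 1 + 3 = 8): d = {'x': 4, 'y': 1, 'z': 3, 'total': 8}

{'x': 4, 'y': 1, 'z': 3, 'total': 8}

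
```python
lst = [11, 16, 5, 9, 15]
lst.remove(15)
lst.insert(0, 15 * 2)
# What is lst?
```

After line 1: lst = [11, 16, 5, 9, 15]
After line 2 (remove first 15): lst = [11, 16, 5, 9]
After line 3 (insert 30 at index 0): lst = [30, 11, 16, 5, 9]

[30, 11, 16, 5, 9]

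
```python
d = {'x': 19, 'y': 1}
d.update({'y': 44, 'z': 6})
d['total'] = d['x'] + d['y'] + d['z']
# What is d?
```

After line 1: d = {'x': 19, 'y': 1}
After line 2 (y overwritten, z added): d = {'x': 19, 'y': 44, 'z': 6}
After line 3 (total = 19 + 44 + 6 = 69): d = {'x': 19, 'y': 44, 'z': 6, 'total': 69}

{'x': 19, 'y': 44, 'z': 6, 'total': 69}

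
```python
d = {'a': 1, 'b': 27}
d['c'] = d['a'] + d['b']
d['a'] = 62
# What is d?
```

After line 1: d = {'a': 1, 'b': 27}
After line 2 (d['c'] = 1 + 27): d = {'a': 1, 'b': 27, 'c': 28}
After line 3: d = {'a': 62, 'b': 27, 'c': 28}

{'a': 62, 'b': 27, 'c': 28}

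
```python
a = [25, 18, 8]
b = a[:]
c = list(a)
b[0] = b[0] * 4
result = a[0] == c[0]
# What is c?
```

After line 1: a = [25, 18, 8]
After line 2 (b = a[:], copy): a = [25, 18, 8], b = [25, 18, 8]
After line 3 (c = list(a) is a copy, new object): c = [25, 18, 8]
After line 4 (b[0] = 25 * 4 = 100; only b mutates (copy)): a = [25, 18, 8], b = [100, 18, 8], c = [25, 18, 8]
After line 5 (a[0] = 25, c[0] = 25; result = True)

[25, 18, 8]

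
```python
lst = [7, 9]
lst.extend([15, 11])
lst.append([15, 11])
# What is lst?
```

After line 1: lst = [7, 9]
After line 2 (extend unpacks [15, 11]): lst = [7, 9, 15, 11]
After line 3 (append adds [15, 11] as single element): lst = [7, 9, 15, 11, [15, 11]]

[7, 9, 15, 11, [15, 11]]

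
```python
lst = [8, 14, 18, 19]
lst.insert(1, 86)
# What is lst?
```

[8, 86, 14, 18, 19]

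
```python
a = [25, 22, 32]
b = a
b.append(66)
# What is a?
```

After line 1: a = [25, 22, 32]
After line 2 (b = a is an alias, same object): a = [25, 22, 32], b = [25, 22, 32]
After line 3 (b.append mutates the shared list): a = [25, 22, 32, 66], b = [25, 22, 32, 66]

[25, 22, 32, 66]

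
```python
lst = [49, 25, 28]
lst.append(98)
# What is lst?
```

[49, 25, 28, 98]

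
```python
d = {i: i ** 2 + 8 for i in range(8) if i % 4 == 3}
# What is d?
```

{3: 17, 7: 57}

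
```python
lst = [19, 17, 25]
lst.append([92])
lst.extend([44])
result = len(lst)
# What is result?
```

After line 1: lst = [19, 17, 25]
After line 2 (append adds [92] as single element): lst = [19, 17, 25, [92]]
After line 3 (extend unpacks [44], adds 44): lst = [19, 17, 25, [92], 44]
After line 4: result = len(lst) = 5

5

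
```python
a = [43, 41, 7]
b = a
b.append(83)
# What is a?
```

After line 1: a = [43, 41, 7]
After line 2 (b = a is an alias, same object): a = [43, 41, 7], b = [43, 41, 7]
After line 3 (b.append mutates the shared list): a = [43, 41, 7, 83], b = [43, 41, 7, 83]

[43, 41, 7, 83]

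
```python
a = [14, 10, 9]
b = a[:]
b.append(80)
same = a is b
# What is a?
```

After line 1: a = [14, 10, 9]
After line 2 (b = a[:] is a shallow copy, new object): a = [14, 10, 9], b = [14, 10, 9]
After line 3 (append only mutates b): a = [14, 10, 9], b = [14, 10, 9, 80]
After line 4 (same = a is b; different objects -> False): same = False

[14, 10, 9]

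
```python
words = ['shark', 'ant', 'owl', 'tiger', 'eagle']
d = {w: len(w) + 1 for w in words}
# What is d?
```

{'shark': 6, 'ant': 4, 'owl': 4, 'tiger': 6, 'eagle': 6}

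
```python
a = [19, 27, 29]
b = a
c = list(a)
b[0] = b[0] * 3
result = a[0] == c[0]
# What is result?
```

After line 1: a = [19, 27, 29]
After line 2 (b = a, alias): a = [19, 27, 29], b = [19, 27, 29]
After line 3 (c = list(a) is a copy, new object): c = [19, 27, 29]
After line 4 (b[0] = 19 * 3 = 57; mutates shared a/b): a = b = [57, 27, 29], c = [19, 27, 29]
After line 5 (a[0] = 57, c[0] = 19; result = False)

False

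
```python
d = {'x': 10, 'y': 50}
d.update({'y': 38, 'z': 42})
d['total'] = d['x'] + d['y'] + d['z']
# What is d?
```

After line 1: d = {'x': 10, 'y': 50}
After line 2 (y overwritten, z added): d = {'x': 10, 'y': 38, 'z': 42}
After line 3 (total = 10 + 38 + 42 = 90): d = {'x': 10, 'y': 38, 'z': 42, 'total': 90}

{'x': 10, 'y': 38, 'z': 42, 'total': 90}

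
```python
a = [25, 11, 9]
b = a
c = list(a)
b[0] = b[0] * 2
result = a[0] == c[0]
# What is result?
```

After line 1: a = [25, 11, 9]
After line 2 (b = a, alias): a = [25, 11, 9], b = [25, 11, 9]
After line 3 (c = list(a) is a copy, new object): c = [25, 11, 9]
After line 4 (b[0] = 25 * 2 = 50; mutates shared a/b): a = b = [50, 11, 9], c = [25, 11, 9]
After line 5 (a[0] = 50, c[0] = 25; result = False)

False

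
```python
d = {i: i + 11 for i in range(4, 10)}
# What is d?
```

{4: 15, 5: 16, 6: 17, 7: 18, 8: 19, 9: 20}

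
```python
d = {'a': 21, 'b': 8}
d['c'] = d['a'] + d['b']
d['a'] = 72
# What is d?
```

After line 1: d = {'a': 21, 'b': 8}
After line 2 (d['c'] = 21 + 8): d = {'a': 21, 'b': 8, 'c': 29}
After line 3: d = {'a': 72, 'b': 8, 'c': 29}

{'a': 72, 'b': 8, 'c': 29}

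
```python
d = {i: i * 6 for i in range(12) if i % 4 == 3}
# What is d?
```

{3: 18, 7: 42, 11: 66}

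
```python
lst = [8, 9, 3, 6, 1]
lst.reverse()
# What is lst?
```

[1, 6, 3, 9, 8]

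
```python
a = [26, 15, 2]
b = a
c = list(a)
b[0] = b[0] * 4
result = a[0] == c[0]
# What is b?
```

After line 1: a = [26, 15, 2]
After line 2 (b = a, alias): a = [26, 15, 2], b = [26, 15, 2]
After line 3 (c = list(a) is a copy, new object): c = [26, 15, 2]
After line 4 (b[0] = 26 * 4 = 104; mutates shared a/b): a = b = [104, 15, 2], c = [26, 15, 2]
After line 5 (a[0] = 104, c[0] = 26; result = False)

[104, 15, 2]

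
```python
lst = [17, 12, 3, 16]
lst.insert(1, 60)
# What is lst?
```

[17, 60, 12, 3, 16]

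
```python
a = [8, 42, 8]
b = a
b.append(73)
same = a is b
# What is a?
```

After line 1: a = [8, 42, 8]
After line 2 (b = a is an alias, same object): a = [8, 42, 8], b = [8, 42, 8]
After line 3 (b.append mutates the shared list): a = [8, 42, 8, 73], b = [8, 42, 8, 73]
After line 4 (same = a is b; same object -> True): same = True

[8, 42, 8, 73]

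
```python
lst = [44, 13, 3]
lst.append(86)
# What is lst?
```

[44, 13, 3, 86]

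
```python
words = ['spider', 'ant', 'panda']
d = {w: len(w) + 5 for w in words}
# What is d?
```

{'spider': 11, 'ant': 8, 'panda': 10}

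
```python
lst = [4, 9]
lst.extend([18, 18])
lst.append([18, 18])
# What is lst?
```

After line 1: lst = [4, 9]
After line 2 (extend unpacks [18, 18]): lst = [4, 9, 18, 18]
After line 3 (append adds [18, 18] as single element): lst = [4, 9, 18, 18, [18, 18]]

[4, 9, 18, 18, [18, 18]]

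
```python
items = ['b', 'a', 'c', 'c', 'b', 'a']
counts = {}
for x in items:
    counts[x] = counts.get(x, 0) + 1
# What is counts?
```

Initial: counts = {}, items = ['b', 'a', 'c', 'c', 'b', 'a']
See 'b': counts = {'b': 1}
See 'a': counts = {'b': 1, 'a': 1}
See 'c': counts = {'b': 1, 'a': 1, 'c': 1}
See 'c': counts = {'b': 1, 'a': 1, 'c': 2}
See 'b': counts = {'b': 2, 'a': 1, 'c': 2}
See 'a': counts = {'b': 2, 'a': 2, 'c': 2}

{'b': 2, 'a': 2, 'c': 2}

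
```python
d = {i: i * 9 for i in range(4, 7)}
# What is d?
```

{4: 36, 5: 45, 6: 54}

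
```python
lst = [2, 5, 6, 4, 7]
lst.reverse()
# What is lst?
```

[7, 4, 6, 5, 2]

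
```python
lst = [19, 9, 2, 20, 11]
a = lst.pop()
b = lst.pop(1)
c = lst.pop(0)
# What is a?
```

After line 1: lst = [19, 9, 2, 20, 11]
After line 2 (pop() -> a = 11): lst = [19, 9, 2, 20]
After line 3 (pop(1) -> b = 9): lst = [19, 2, 20]
After line 4 (pop(0) -> c = 19): lst = [2, 20]

11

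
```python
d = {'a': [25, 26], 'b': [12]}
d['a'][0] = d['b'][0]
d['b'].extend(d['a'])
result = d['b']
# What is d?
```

After line 1: d = {'a': [25, 26], 'b': [12]}
After line 2 (a[0] = b[0] = 12): d = {'a': [12, 26], 'b': [12]}
After line 3 (b.extend(a) appends [12, 26]): d = {'a': [12, 26], 'b': [12, 12, 26]}
After line 4: result = d['b'] = [12, 12, 26]

{'a': [12, 26], 'b': [12, 12, 26]}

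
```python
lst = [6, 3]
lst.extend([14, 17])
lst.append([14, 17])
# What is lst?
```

After line 1: lst = [6, 3]
After line 2 (extend unpacks [14, 17]): lst = [6, 3, 14, 17]
After line 3 (append adds [14, 17] as single element): lst = [6, 3, 14, 17, [14, 17]]

[6, 3, 14, 17, [14, 17]]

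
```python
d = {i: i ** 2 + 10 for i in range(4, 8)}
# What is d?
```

{4: 26, 5: 35, 6: 46, 7: 59}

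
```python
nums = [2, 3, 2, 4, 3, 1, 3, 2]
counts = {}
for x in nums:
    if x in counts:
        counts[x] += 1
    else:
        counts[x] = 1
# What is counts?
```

Initial: counts = {}, nums = [2, 3, 2, 4, 3, 1, 3, 2]
See 2: counts = {2: 1}
See 3: counts = {2: 1, 3: 1}
See 2: counts = {2: 2, 3: 1}
See 4: counts = {2: 2, 3: 1, 4: 1}
See 3: counts = {2: 2, 3: 2, 4: 1}
See 1: counts = {2: 2, 3: 2, 4: 1, 1: 1}
See 3: counts = {2: 2, 3: 3, 4: 1, 1: 1}
See 2: counts = {2: 3, 3: 3, 4: 1, 1: 1}

{2: 3, 3: 3, 4: 1, 1: 1}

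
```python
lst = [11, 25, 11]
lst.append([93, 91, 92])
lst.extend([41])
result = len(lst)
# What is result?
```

After line 1: lst = [11, 25, 11]
After line 2 (append adds [93, 91, 92] as single element): lst = [11, 25, 11, [93, 91, 92]]
After line 3 (extend unpacks [41], adds 41): lst = [11, 25, 11, [93, 91, 92], 41]
After line 4: result = len(lst) = 5

5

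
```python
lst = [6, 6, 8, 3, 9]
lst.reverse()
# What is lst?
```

[9, 3, 8, 6, 6]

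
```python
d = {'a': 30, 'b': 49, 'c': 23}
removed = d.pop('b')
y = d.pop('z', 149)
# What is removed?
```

After line 1: d = {'a': 30, 'b': 49, 'c': 23}
After line 2 (pop 'b' returns 49): d = {'a': 30, 'c': 23}, removed = 49
After line 3 (pop 'z' missing, returns default 149): d = {'a': 30, 'c': 23}, y = 149

49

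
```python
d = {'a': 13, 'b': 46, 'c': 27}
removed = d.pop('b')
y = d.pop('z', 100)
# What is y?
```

After line 1: d = {'a': 13, 'b': 46, 'c': 27}
After line 2 (pop 'b' returns 46): d = {'a': 13, 'c': 27}, removed = 46
After line 3 (pop 'z' missing, returns default 100): d = {'a': 13, 'c': 27}, y = 100

100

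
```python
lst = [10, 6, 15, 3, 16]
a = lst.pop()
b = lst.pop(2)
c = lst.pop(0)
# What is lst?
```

After line 1: lst = [10, 6, 15, 3, 16]
After line 2 (pop() -> a = 16): lst = [10, 6, 15, 3]
After line 3 (pop(2) -> b = 15): lst = [10, 6, 3]
After line 4 (pop(0) -> c = 10): lst = [6, 3]

[6, 3]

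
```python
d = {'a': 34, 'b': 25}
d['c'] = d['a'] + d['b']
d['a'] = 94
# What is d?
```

After line 1: d = {'a': 34, 'b': 25}
After line 2 (d['c'] = 34 + 25): d = {'a': 34, 'b': 25, 'c': 59}
After line 3: d = {'a': 94, 'b': 25, 'c': 59}

{'a': 94, 'b': 25, 'c': 59}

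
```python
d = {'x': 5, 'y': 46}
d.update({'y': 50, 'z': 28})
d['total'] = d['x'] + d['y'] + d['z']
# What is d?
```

After line 1: d = {'x': 5, 'y': 46}
After line 2 (y overwritten, z added): d = {'x': 5, 'y': 50, 'z': 28}
After line 3 (total = 5 + 50 + 28 = 83): d = {'x': 5, 'y': 50, 'z': 28, 'total': 83}

{'x': 5, 'y': 50, 'z': 28, 'total': 83}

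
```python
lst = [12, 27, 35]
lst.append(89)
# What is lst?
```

[12, 27, 35, 89]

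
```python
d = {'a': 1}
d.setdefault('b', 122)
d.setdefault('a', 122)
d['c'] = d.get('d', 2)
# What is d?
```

After line 1: d = {'a': 1}
After line 2 (setdefault adds 'b'=122): d = {'a': 1, 'b': 122}
After line 3 (setdefault 'a' no-op, already exists): d = {'a': 1, 'b': 122}
After line 4 (get('d', 2) returns default since 'd' not in d): d = {'a': 1, 'b': 122, 'c': 2}

{'a': 1, 'b': 122, 'c': 2}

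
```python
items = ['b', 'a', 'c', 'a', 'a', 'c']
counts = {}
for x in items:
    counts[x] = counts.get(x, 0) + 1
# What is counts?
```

Initial: counts = {}, items = ['b', 'a', 'c', 'a', 'a', 'c']
See 'b': counts = {'b': 1}
See 'a': counts = {'b': 1, 'a': 1}
See 'c': counts = {'b': 1, 'a': 1, 'c': 1}
See 'a': counts = {'b': 1, 'a': 2, 'c': 1}
See 'a': counts = {'b': 1, 'a': 3, 'c': 1}
See 'c': counts = {'b': 1, 'a': 3, 'c': 2}

{'b': 1, 'a': 3, 'c': 2}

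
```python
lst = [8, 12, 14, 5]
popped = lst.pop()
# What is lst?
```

[8, 12, 14]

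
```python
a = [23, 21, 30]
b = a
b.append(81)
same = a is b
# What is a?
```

After line 1: a = [23, 21, 30]
After line 2 (b = a is an alias, same object): a = [23, 21, 30], b = [23, 21, 30]
After line 3 (b.append mutates the shared list): a = [23, 21, 30, 81], b = [23, 21, 30, 81]
After line 4 (same = a is b; same object -> True): same = True

[23, 21, 30, 81]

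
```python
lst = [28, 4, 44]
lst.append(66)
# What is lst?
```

[28, 4, 44, 66]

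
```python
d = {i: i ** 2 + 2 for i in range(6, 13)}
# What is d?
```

{6: 38, 7: 51, 8: 66, 9: 83, 10: 102, 11: 123, 12: 146}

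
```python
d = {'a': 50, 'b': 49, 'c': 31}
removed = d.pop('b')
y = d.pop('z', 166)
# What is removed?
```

After line 1: d = {'a': 50, 'b': 49, 'c': 31}
After line 2 (pop 'b' returns 49): d = {'a': 50, 'c': 31}, removed = 49
After line 3 (pop 'z' missing, returns default 166): d = {'a': 50, 'c': 31}, y = 166

49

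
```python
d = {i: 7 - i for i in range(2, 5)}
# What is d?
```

{2: 5, 3: 4, 4: 3}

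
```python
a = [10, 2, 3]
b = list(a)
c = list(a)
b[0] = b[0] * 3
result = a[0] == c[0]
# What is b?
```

After line 1: a = [10, 2, 3]
After line 2 (b = list(a), copy): a = [10, 2, 3], b = [10, 2, 3]
After line 3 (c = list(a) is a copy, new object): c = [10, 2, 3]
After line 4 (b[0] = 10 * 3 = 30; only b mutates (copy)): a = [10, 2, 3], b = [30, 2, 3], c = [10, 2, 3]
After line 5 (a[0] = 10, c[0] = 10; result = True)

[30, 2, 3]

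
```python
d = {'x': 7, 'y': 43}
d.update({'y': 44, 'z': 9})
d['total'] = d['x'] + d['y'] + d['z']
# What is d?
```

After line 1: d = {'x': 7, 'y': 43}
After line 2 (y overwritten, z added): d = {'x': 7, 'y': 44, 'z': 9}
After line 3 (total = 7 + 44 + 9 = 60): d = {'x': 7, 'y': 44, 'z': 9, 'total': 60}

{'x': 7, 'y': 44, 'z': 9, 'total': 60}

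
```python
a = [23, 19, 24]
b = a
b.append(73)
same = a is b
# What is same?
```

After line 1: a = [23, 19, 24]
After line 2 (b = a is an alias, same object): a = [23, 19, 24], b = [23, 19, 24]
After line 3 (b.append mutates the shared list): a = [23, 19, 24, 73], b = [23, 19, 24, 73]
After line 4 (same = a is b; same object -> True): same = True

True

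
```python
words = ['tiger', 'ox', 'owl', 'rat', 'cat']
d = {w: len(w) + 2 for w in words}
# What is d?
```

{'tiger': 7, 'ox': 4, 'owl': 5, 'rat': 5, 'cat': 5}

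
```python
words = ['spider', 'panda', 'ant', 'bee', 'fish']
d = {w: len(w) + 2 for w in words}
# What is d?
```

{'spider': 8, 'panda': 7, 'ant': 5, 'bee': 5, 'fish': 6}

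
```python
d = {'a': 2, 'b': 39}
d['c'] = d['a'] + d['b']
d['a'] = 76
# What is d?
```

After line 1: d = {'a': 2, 'b': 39}
After line 2 (d['c'] = 2 + 39): d = {'a': 2, 'b': 39, 'c': 41}
After line 3: d = {'a': 76, 'b': 39, 'c': 41}

{'a': 76, 'b': 39, 'c': 41}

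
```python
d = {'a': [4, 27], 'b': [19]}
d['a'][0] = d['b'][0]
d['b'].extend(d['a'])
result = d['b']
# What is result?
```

After line 1: d = {'a': [4, 27], 'b': [19]}
After line 2 (a[0] = b[0] = 19): d = {'a': [19, 27], 'b': [19]}
After line 3 (b.extend(a) appends [19, 27]): d = {'a': [19, 27], 'b': [19, 19, 27]}
After line 4: result = d['b'] = [19, 19, 27]

[19, 19, 27]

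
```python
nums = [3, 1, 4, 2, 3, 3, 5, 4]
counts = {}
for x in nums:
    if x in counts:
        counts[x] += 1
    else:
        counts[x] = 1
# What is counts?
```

Initial: counts = {}, nums = [3, 1, 4, 2, 3, 3, 5, 4]
See 3: counts = {3: 1}
See 1: counts = {3: 1, 1: 1}
See 4: counts = {3: 1, 1: 1, 4: 1}
See 2: counts = {3: 1, 1: 1, 4: 1, 2: 1}
See 3: counts = {3: 2, 1: 1, 4: 1, 2: 1}
See 3: counts = {3: 3, 1: 1, 4: 1, 2: 1}
See 5: counts = {3: 3, 1: 1, 4: 1, 2: 1, 5: 1}
See 4: counts = {3: 3, 1: 1, 4: 2, 2: 1, 5: 1}

{3: 3, 1: 1, 4: 2, 2: 1, 5: 1}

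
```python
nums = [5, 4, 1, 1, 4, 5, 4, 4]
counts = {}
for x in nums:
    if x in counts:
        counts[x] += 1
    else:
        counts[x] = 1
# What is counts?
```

Initial: counts = {}, nums = [5, 4, 1, 1, 4, 5, 4, 4]
See 5: counts = {5: 1}
See 4: counts = {5: 1, 4: 1}
See 1: counts = {5: 1, 4: 1, 1: 1}
See 1: counts = {5: 1, 4: 1, 1: 2}
See 4: counts = {5: 1, 4: 2, 1: 2}
See 5: counts = {5: 2, 4: 2, 1: 2}
See 4: counts = {5: 2, 4: 3, 1: 2}
See 4: counts = {5: 2, 4: 4, 1: 2}

{5: 2, 4: 4, 1: 2}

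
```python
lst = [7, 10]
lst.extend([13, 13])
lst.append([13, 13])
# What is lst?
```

After line 1: lst = [7, 10]
After line 2 (extend unpacks [13, 13]): lst = [7, 10, 13, 13]
After line 3 (append adds [13, 13] as single element): lst = [7, 10, 13, 13, [13, 13]]

[7, 10, 13, 13, [13, 13]]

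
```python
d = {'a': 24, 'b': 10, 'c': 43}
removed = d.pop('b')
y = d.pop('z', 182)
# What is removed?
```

After line 1: d = {'a': 24, 'b': 10, 'c': 43}
After line 2 (pop 'b' returns 10): d = {'a': 24, 'c': 43}, removed = 10
After line 3 (pop 'z' missing, returns default 182): d = {'a': 24, 'c': 43}, y = 182

10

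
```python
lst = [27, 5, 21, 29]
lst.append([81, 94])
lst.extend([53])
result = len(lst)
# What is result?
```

After line 1: lst = [27, 5, 21, 29]
After line 2 (append adds [81, 94] as single element): lst = [27, 5, 21, 29, [81, 94]]
After line 3 (extend unpacks [53], adds 53): lst = [27, 5, 21, 29, [81, 94], 53]
After line 4: result = len(lst) = 6

6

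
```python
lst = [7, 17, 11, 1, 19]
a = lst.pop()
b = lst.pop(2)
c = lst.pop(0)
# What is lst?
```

After line 1: lst = [7, 17, 11, 1, 19]
After line 2 (pop() -> a = 19): lst = [7, 17, 11, 1]
After line 3 (pop(2) -> b = 11): lst = [7, 17, 1]
After line 4 (pop(0) -> c = 7): lst = [17, 1]

[17, 1]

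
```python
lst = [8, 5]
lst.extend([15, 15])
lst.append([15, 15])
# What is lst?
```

After line 1: lst = [8, 5]
After line 2 (extend unpacks [15, 15]): lst = [8, 5, 15, 15]
After line 3 (append adds [15, 15] as single element): lst = [8, 5, 15, 15, [15, 15]]

[8, 5, 15, 15, [15, 15]]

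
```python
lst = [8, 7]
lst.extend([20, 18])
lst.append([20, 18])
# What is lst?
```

After line 1: lst = [8, 7]
After line 2 (extend unpacks [20, 18]): lst = [8, 7, 20, 18]
After line 3 (append adds [20, 18] as single element): lst = [8, 7, 20, 18, [20, 18]]

[8, 7, 20, 18, [20, 18]]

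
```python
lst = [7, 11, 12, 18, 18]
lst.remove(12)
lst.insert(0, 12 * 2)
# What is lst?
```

After line 1: lst = [7, 11, 12, 18, 18]
After line 2 (remove first 12): lst = [7, 11, 18, 18]
After line 3 (insert 24 at index 0): lst = [24, 7, 11, 18, 18]

[24, 7, 11, 18, 18]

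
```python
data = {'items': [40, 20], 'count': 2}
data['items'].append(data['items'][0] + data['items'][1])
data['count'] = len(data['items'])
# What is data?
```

After line 1: data = {'items': [40, 20], 'count': 2}
After line 2 (append 40 + 20 = 60): data = {'items': [40, 20, 60], 'count': 2}
After line 3 (count = len(items) = 3): data = {'items': [40, 20, 60], 'count': 3}

{'items': [40, 20, 60], 'count': 3}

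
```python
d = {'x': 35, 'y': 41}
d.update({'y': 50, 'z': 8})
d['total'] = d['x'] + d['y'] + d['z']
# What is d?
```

After line 1: d = {'x': 35, 'y': 41}
After line 2 (y overwritten, z added): d = {'x': 35, 'y': 50, 'z': 8}
After line 3 (total = 35 + 50 + 8 = 93): d = {'x': 35, 'y': 50, 'z': 8, 'total': 93}

{'x': 35, 'y': 50, 'z': 8, 'total': 93}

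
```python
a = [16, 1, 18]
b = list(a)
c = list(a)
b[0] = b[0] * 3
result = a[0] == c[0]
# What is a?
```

After line 1: a = [16, 1, 18]
After line 2 (b = list(a), copy): a = [16, 1, 18], b = [16, 1, 18]
After line 3 (c = list(a) is a copy, new object): c = [16, 1, 18]
After line 4 (b[0] = 16 * 3 = 48; only b mutates (copy)): a = [16, 1, 18], b = [48, 1, 18], c = [16, 1, 18]
After line 5 (a[0] = 16, c[0] = 16; result = True)

[16, 1, 18]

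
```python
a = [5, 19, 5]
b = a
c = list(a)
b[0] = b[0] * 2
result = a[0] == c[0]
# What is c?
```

After line 1: a = [5, 19, 5]
After line 2 (b = a, alias): a = [5, 19, 5], b = [5, 19, 5]
After line 3 (c = list(a) is a copy, new object): c = [5, 19, 5]
After line 4 (b[0] = 5 * 2 = 10; mutates shared a/b): a = b = [10, 19, 5], c = [5, 19, 5]
After line 5 (a[0] = 10, c[0] = 5; result = False)

[5, 19, 5]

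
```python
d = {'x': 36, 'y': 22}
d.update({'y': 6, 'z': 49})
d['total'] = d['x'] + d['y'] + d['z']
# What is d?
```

After line 1: d = {'x': 36, 'y': 22}
After line 2 (y overwritten, z added): d = {'x': 36, 'y': 6, 'z': 49}
After line 3 (total = 36 + 6 + 49 = 91): d = {'x': 36, 'y': 6, 'z': 49, 'total': 91}

{'x': 36, 'y': 6, 'z': 49, 'total': 91}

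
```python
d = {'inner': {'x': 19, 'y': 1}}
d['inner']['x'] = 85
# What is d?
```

After line 1: d = {'inner': {'x': 19, 'y': 1}}
After line 2 (inner x overwritten): d = {'inner': {'x': 85, 'y': 1}}

{'inner': {'x': 85, 'y': 1}}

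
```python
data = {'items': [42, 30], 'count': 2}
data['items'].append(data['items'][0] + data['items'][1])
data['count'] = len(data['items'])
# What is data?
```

After line 1: data = {'items': [42, 30], 'count': 2}
After line 2 (append 42 + 30 = 72): data = {'items': [42, 30, 72], 'count': 2}
After line 3 (count = len(items) = 3): data = {'items': [42, 30, 72], 'count': 3}

{'items': [42, 30, 72], 'count': 3}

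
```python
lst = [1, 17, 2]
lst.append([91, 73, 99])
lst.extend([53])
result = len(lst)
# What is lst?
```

After line 1: lst = [1, 17, 2]
After line 2 (append adds [91, 73, 99] as single element): lst = [1, 17, 2, [91, 73, 99]]
After line 3 (extend unpacks [53], adds 53): lst = [1, 17, 2, [91, 73, 99], 53]
After line 4: result = len(lst) = 5

[1, 17, 2, [91, 73, 99], 53]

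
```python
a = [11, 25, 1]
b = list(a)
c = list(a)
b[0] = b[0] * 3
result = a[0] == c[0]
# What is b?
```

After line 1: a = [11, 25, 1]
After line 2 (b = list(a), copy): a = [11, 25, 1], b = [11, 25, 1]
After line 3 (c = list(a) is a copy, new object): c = [11, 25, 1]
After line 4 (b[0] = 11 * 3 = 33; only b mutates (copy)): a = [11, 25, 1], b = [33, 25, 1], c = [11, 25, 1]
After line 5 (a[0] = 11, c[0] = 11; result = True)

[33, 25, 1]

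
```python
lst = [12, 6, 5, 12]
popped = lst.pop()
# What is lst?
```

[12, 6, 5]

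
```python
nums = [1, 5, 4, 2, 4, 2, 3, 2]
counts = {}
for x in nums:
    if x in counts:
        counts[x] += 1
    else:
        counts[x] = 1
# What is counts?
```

Initial: counts = {}, nums = [1, 5, 4, 2, 4, 2, 3, 2]
See 1: counts = {1: 1}
See 5: counts = {1: 1, 5: 1}
See 4: counts = {1: 1, 5: 1, 4: 1}
See 2: counts = {1: 1, 5: 1, 4: 1, 2: 1}
See 4: counts = {1: 1, 5: 1, 4: 2, 2: 1}
See 2: counts = {1: 1, 5: 1, 4: 2, 2: 2}
See 3: counts = {1: 1, 5: 1, 4: 2, 2: 2, 3: 1}
See 2: counts = {1: 1, 5: 1, 4: 2, 2: 3, 3: 1}

{1: 1, 5: 1, 4: 2, 2: 3, 3: 1}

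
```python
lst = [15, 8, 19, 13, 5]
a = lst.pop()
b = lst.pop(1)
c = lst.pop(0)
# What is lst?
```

After line 1: lst = [15, 8, 19, 13, 5]
After line 2 (pop() -> a = 5): lst = [15, 8, 19, 13]
After line 3 (pop(1) -> b = 8): lst = [15, 19, 13]
After line 4 (pop(0) -> c = 15): lst = [19, 13]

[19, 13]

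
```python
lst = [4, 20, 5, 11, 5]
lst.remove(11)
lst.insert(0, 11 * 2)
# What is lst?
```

After line 1: lst = [4, 20, 5, 11, 5]
After line 2 (remove first 11): lst = [4, 20, 5, 5]
After line 3 (insert 22 at index 0): lst = [22, 4, 20, 5, 5]

[22, 4, 20, 5, 5]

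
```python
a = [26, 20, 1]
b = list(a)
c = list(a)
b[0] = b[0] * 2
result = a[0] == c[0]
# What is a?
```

After line 1: a = [26, 20, 1]
After line 2 (b = list(a), copy): a = [26, 20, 1], b = [26, 20, 1]
After line 3 (c = list(a) is a copy, new object): c = [26, 20, 1]
After line 4 (b[0] = 26 * 2 = 52; only b mutates (copy)): a = [26, 20, 1], b = [52, 20, 1], c = [26, 20, 1]
After line 5 (a[0] = 26, c[0] = 26; result = True)

[26, 20, 1]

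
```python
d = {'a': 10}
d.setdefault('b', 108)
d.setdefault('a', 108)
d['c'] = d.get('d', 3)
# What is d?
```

After line 1: d = {'a': 10}
After line 2 (setdefault adds 'b'=108): d = {'a': 10, 'b': 108}
After line 3 (setdefault 'a' no-op, already exists): d = {'a': 10, 'b': 108}
After line 4 (get('d', 3) returns default since 'd' not in d): d = {'a': 10, 'b': 108, 'c': 3}

{'a': 10, 'b': 108, 'c': 3}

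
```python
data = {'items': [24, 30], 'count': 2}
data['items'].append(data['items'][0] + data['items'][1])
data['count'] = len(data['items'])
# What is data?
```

After line 1: data = {'items': [24, 30], 'count': 2}
After line 2 (append 24 + 30 = 54): data = {'items': [24, 30, 54], 'count': 2}
After line 3 (count = len(items) = 3): data = {'items': [24, 30, 54], 'count': 3}

{'items': [24, 30, 54], 'count': 3}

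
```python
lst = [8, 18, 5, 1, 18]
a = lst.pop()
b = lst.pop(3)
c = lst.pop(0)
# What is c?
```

After line 1: lst = [8, 18, 5, 1, 18]
After line 2 (pop() -> a = 18): lst = [8, 18, 5, 1]
After line 3 (pop(3) -> b = 1): lst = [8, 18, 5]
After line 4 (pop(0) -> c = 8): lst = [18, 5]

8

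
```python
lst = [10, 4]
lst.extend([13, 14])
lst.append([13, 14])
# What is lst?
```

After line 1: lst = [10, 4]
After line 2 (extend unpacks [13, 14]): lst = [10, 4, 13, 14]
After line 3 (append adds [13, 14] as single element): lst = [10, 4, 13, 14, [13, 14]]

[10, 4, 13, 14, [13, 14]]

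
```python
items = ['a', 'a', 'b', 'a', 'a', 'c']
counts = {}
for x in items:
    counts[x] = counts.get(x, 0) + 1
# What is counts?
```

Initial: counts = {}, items = ['a', 'a', 'b', 'a', 'a', 'c']
See 'a': counts = {'a': 1}
See 'a': counts = {'a': 2}
See 'b': counts = {'a': 2, 'b': 1}
See 'a': counts = {'a': 3, 'b': 1}
See 'a': counts = {'a': 4, 'b': 1}
See 'c': counts = {'a': 4, 'b': 1, 'c': 1}

{'a': 4, 'b': 1, 'c': 1}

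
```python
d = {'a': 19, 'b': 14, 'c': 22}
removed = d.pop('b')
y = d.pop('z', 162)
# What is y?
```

After line 1: d = {'a': 19, 'b': 14, 'c': 22}
After line 2 (pop 'b' returns 14): d = {'a': 19, 'c': 22}, removed = 14
After line 3 (pop 'z' missing, returns default 162): d = {'a': 19, 'c': 22}, y = 162

162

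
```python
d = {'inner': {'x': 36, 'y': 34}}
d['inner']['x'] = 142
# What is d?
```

After line 1: d = {'inner': {'x': 36, 'y': 34}}
After line 2 (inner x overwritten): d = {'inner': {'x': 142, 'y': 34}}

{'inner': {'x': 142, 'y': 34}}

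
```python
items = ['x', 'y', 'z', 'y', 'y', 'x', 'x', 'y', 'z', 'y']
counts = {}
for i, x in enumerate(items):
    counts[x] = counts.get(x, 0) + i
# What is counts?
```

Initial: counts = {}, items = ['x', 'y', 'z', 'y', 'y', 'x', 'x', 'y', 'z', 'y']
i=0, x='x': counts = {'x': 0}
i=1, x='y': counts = {'x': 0, 'y': 1}
i=2, x='z': counts = {'x': 0, 'y': 1, 'z': 2}
i=3, x='y': counts = {'x': 0, 'y': 4, 'z': 2}
i=4, x='y': counts = {'x': 0, 'y': 8, 'z': 2}
i=5, x='x': counts = {'x': 5, 'y': 8, 'z': 2}
i=6, x='x': counts = {'x': 11, 'y': 8, 'z': 2}
i=7, x='y': counts = {'x': 11, 'y': 15, 'z': 2}
i=8, x='z': counts = {'x': 11, 'y': 15, 'z': 10}
i=9, x='y': counts = {'x': 11, 'y': 24, 'z': 10}

{'x': 11, 'y': 24, 'z': 10}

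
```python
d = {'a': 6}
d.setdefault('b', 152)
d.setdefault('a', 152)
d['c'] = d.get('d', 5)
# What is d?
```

After line 1: d = {'a': 6}
After line 2 (setdefault adds 'b'=152): d = {'a': 6, 'b': 152}
After line 3 (setdefault 'a' no-op, already exists): d = {'a': 6, 'b': 152}
After line 4 (get('d', 5) returns default since 'd' not in d): d = {'a': 6, 'b': 152, 'c': 5}

{'a': 6, 'b': 152, 'c': 5}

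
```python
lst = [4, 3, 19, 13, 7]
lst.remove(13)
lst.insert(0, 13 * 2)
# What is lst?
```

After line 1: lst = [4, 3, 19, 13, 7]
After line 2 (remove first 13): lst = [4, 3, 19, 7]
After line 3 (insert 26 at index 0): lst = [26, 4, 3, 19, 7]

[26, 4, 3, 19, 7]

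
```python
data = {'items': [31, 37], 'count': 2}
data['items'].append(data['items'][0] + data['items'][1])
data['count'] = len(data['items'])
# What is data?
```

After line 1: data = {'items': [31, 37], 'count': 2}
After line 2 (append 31 + 37 = 68): data = {'items': [31, 37, 68], 'count': 2}
After line 3 (count = len(items) = 3): data = {'items': [31, 37, 68], 'count': 3}

{'items': [31, 37, 68], 'count': 3}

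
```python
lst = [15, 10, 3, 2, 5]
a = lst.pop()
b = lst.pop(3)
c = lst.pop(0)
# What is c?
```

After line 1: lst = [15, 10, 3, 2, 5]
After line 2 (pop() -> a = 5): lst = [15, 10, 3, 2]
After line 3 (pop(3) -> b = 2): lst = [15, 10, 3]
After line 4 (pop(0) -> c = 15): lst = [10, 3]

15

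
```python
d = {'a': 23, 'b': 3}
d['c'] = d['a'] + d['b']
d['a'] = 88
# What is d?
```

After line 1: d = {'a': 23, 'b': 3}
After line 2 (d['c'] = 23 + 3): d = {'a': 23, 'b': 3, 'c': 26}
After line 3: d = {'a': 88, 'b': 3, 'c': 26}

{'a': 88, 'b': 3, 'c': 26}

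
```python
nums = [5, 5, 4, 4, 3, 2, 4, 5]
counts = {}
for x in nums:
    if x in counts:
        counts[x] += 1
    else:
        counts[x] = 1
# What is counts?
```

Initial: counts = {}, nums = [5, 5, 4, 4, 3, 2, 4, 5]
See 5: counts = {5: 1}
See 5: counts = {5: 2}
See 4: counts = {5: 2, 4: 1}
See 4: counts = {5: 2, 4: 2}
See 3: counts = {5: 2, 4: 2, 3: 1}
See 2: counts = {5: 2, 4: 2, 3: 1, 2: 1}
See 4: counts = {5: 2, 4: 3, 3: 1, 2: 1}
See 5: counts = {5: 3, 4: 3, 3: 1, 2: 1}

{5: 3, 4: 3, 3: 1, 2: 1}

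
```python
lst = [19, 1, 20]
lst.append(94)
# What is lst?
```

[19, 1, 20, 94]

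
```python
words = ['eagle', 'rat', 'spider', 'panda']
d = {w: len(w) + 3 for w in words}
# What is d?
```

{'eagle': 8, 'rat': 6, 'spider': 9, 'panda': 8}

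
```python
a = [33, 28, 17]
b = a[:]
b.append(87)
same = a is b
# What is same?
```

After line 1: a = [33, 28, 17]
After line 2 (b = a[:] is a shallow copy, new object): a = [33, 28, 17], b = [33, 28, 17]
After line 3 (append only mutates b): a = [33, 28, 17], b = [33, 28, 17, 87]
After line 4 (same = a is b; different objects -> False): same = False

False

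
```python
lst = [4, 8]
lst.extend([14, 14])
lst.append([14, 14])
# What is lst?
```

After line 1: lst = [4, 8]
After line 2 (extend unpacks [14, 14]): lst = [4, 8, 14, 14]
After line 3 (append adds [14, 14] as single element): lst = [4, 8, 14, 14, [14, 14]]

[4, 8, 14, 14, [14, 14]]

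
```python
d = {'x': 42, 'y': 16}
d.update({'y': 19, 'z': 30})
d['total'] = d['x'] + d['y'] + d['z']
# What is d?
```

After line 1: d = {'x': 42, 'y': 16}
After line 2 (y overwritten, z added): d = {'x': 42, 'y': 19, 'z': 30}
After line 3 (total = 42 + 19 + 30 = 91): d = {'x': 42, 'y': 19, 'z': 30, 'total': 91}

{'x': 42, 'y': 19, 'z': 30, 'total': 91}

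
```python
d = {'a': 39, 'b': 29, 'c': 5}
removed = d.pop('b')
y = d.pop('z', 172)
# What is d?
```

After line 1: d = {'a': 39, 'b': 29, 'c': 5}
After line 2 (pop 'b' returns 29): d = {'a': 39, 'c': 5}, removed = 29
After line 3 (pop 'z' missing, returns default 172): d = {'a': 39, 'c': 5}, y = 172

{'a': 39, 'c': 5}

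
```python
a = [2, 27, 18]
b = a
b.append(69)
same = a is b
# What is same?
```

After line 1: a = [2, 27, 18]
After line 2 (b = a is an alias, same object): a = [2, 27, 18], b = [2, 27, 18]
After line 3 (b.append mutates the shared list): a = [2, 27, 18, 69], b = [2, 27, 18, 69]
After line 4 (same = a is b; same object -> True): same = True

True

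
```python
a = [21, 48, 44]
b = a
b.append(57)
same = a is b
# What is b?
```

After line 1: a = [21, 48, 44]
After line 2 (b = a is an alias, same object): a = [21, 48, 44], b = [21, 48, 44]
After line 3 (b.append mutates the shared list): a = [21, 48, 44, 57], b = [21, 48, 44, 57]
After line 4 (same = a is b; same object -> True): same = True

[21, 48, 44, 57]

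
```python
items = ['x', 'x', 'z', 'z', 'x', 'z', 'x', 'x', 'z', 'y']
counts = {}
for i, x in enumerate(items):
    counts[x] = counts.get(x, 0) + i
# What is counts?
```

Initial: counts = {}, items = ['x', 'x', 'z', 'z', 'x', 'z', 'x', 'x', 'z', 'y']
i=0, x='x': counts = {'x': 0}
i=1, x='x': counts = {'x': 1}
i=2, x='z': counts = {'x': 1, 'z': 2}
i=3, x='z': counts = {'x': 1, 'z': 5}
i=4, x='x': counts = {'x': 5, 'z': 5}
i=5, x='z': counts = {'x': 5, 'z': 10}
i=6, x='x': counts = {'x': 11, 'z': 10}
i=7, x='x': counts = {'x': 18, 'z': 10}
i=8, x='z': counts = {'x': 18, 'z': 18}
i=9, x='y': counts = {'x': 18, 'z': 18, 'y': 9}

{'x': 18, 'z': 18, 'y': 9}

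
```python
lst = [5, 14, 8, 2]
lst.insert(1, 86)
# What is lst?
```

[5, 86, 14, 8, 2]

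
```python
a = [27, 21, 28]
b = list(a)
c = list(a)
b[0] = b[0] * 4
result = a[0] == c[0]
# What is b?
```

After line 1: a = [27, 21, 28]
After line 2 (b = list(a), copy): a = [27, 21, 28], b = [27, 21, 28]
After line 3 (c = list(a) is a copy, new object): c = [27, 21, 28]
After line 4 (b[0] = 27 * 4 = 108; only b mutates (copy)): a = [27, 21, 28], b = [108, 21, 28], c = [27, 21, 28]
After line 5 (a[0] = 27, c[0] = 27; result = True)

[108, 21, 28]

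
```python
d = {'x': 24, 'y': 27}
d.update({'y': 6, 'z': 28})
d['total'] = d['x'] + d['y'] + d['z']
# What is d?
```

After line 1: d = {'x': 24, 'y': 27}
After line 2 (y overwritten, z added): d = {'x': 24, 'y': 6, 'z': 28}
After line 3 (total = 24 + 6 + 28 = 58): d = {'x': 24, 'y': 6, 'z': 28, 'total': 58}

{'x': 24, 'y': 6, 'z': 28, 'total': 58}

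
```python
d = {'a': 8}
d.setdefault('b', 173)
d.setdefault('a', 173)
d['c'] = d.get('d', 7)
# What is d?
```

After line 1: d = {'a': 8}
After line 2 (setdefault adds 'b'=173): d = {'a': 8, 'b': 173}
After line 3 (setdefault 'a' no-op, already exists): d = {'a': 8, 'b': 173}
After line 4 (get('d', 7) returns default since 'd' not in d): d = {'a': 8, 'b': 173, 'c': 7}

{'a': 8, 'b': 173, 'c': 7}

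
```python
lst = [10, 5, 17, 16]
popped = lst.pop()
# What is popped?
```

16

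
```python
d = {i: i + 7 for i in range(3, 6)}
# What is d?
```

{3: 10, 4: 11, 5: 12}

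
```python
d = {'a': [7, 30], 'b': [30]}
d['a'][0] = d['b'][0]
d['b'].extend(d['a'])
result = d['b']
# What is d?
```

After line 1: d = {'a': [7, 30], 'b': [30]}
After line 2 (a[0] = b[0] = 30): d = {'a': [30, 30], 'b': [30]}
After line 3 (b.extend(a) appends [30, 30]): d = {'a': [30, 30], 'b': [30, 30, 30]}
After line 4: result = d['b'] = [30, 30, 30]

{'a': [30, 30], 'b': [30, 30, 30]}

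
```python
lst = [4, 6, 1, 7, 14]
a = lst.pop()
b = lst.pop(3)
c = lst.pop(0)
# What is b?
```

After line 1: lst = [4, 6, 1, 7, 14]
After line 2 (pop() -> a = 14): lst = [4, 6, 1, 7]
After line 3 (pop(3) -> b = 7): lst = [4, 6, 1]
After line 4 (pop(0) -> c = 4): lst = [6, 1]

7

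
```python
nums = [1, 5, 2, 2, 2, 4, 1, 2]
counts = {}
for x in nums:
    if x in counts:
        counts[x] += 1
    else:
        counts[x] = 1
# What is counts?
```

Initial: counts = {}, nums = [1, 5, 2, 2, 2, 4, 1, 2]
See 1: counts = {1: 1}
See 5: counts = {1: 1, 5: 1}
See 2: counts = {1: 1, 5: 1, 2: 1}
See 2: counts = {1: 1, 5: 1, 2: 2}
See 2: counts = {1: 1, 5: 1, 2: 3}
See 4: counts = {1: 1, 5: 1, 2: 3, 4: 1}
See 1: counts = {1: 2, 5: 1, 2: 3, 4: 1}
See 2: counts = {1: 2, 5: 1, 2: 4, 4: 1}

{1: 2, 5: 1, 2: 4, 4: 1}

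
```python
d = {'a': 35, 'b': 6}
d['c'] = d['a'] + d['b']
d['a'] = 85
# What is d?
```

After line 1: d = {'a': 35, 'b': 6}
After line 2 (d['c'] = 35 + 6): d = {'a': 35, 'b': 6, 'c': 41}
After line 3: d = {'a': 85, 'b': 6, 'c': 41}

{'a': 85, 'b': 6, 'c': 41}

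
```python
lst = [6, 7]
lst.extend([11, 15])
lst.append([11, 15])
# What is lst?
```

After line 1: lst = [6, 7]
After line 2 (extend unpacks [11, 15]): lst = [6, 7, 11, 15]
After line 3 (append adds [11, 15] as single element): lst = [6, 7, 11, 15, [11, 15]]

[6, 7, 11, 15, [11, 15]]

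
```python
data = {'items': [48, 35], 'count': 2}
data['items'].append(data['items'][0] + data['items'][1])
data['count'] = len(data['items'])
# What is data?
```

After line 1: data = {'items': [48, 35], 'count': 2}
After line 2 (append 48 + 35 = 83): data = {'items': [48, 35, 83], 'count': 2}
After line 3 (count = len(items) = 3): data = {'items': [48, 35, 83], 'count': 3}

{'items': [48, 35, 83], 'count': 3}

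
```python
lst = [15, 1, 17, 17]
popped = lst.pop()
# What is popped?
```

17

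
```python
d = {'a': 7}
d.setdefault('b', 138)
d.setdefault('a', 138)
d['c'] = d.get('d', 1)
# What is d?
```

After line 1: d = {'a': 7}
After line 2 (setdefault adds 'b'=138): d = {'a': 7, 'b': 138}
After line 3 (setdefault 'a' no-op, already exists): d = {'a': 7, 'b': 138}
After line 4 (get('d', 1) returns default since 'd' not in d): d = {'a': 7, 'b': 138, 'c': 1}

{'a': 7, 'b': 138, 'c': 1}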